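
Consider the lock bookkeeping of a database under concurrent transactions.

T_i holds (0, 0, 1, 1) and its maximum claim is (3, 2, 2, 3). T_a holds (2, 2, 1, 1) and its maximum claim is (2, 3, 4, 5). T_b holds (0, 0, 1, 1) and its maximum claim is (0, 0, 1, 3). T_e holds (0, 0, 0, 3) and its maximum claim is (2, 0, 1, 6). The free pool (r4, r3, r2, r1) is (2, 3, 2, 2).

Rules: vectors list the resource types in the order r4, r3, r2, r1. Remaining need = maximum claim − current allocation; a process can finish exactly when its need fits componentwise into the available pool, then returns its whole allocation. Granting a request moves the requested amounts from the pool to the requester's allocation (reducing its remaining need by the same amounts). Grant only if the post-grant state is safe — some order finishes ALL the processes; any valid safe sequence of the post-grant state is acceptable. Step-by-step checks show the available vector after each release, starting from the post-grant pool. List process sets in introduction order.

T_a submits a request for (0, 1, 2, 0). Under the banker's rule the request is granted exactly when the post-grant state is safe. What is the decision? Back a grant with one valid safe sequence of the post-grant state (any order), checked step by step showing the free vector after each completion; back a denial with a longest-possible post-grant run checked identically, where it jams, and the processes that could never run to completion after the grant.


GRANT — the state after the grant stays safe, e.g. via T_b, T_e, T_a, T_i.
Key observation: granting shrinks the pool to (2, 2, 0, 2), yet T_b still fits and the chain goes through.
Step-by-step check of the post-grant state:
  pool = (2, 2, 0, 2)
  run T_b (needs (0, 0, 0, 2), free (2, 2, 0, 2)); after release of (0, 0, 1, 1) the pool is (2, 2, 1, 3)
  run T_e (needs (2, 0, 1, 3), free (2, 2, 1, 3)); after release of (0, 0, 0, 3) the pool is (2, 2, 1, 6)
  run T_a (needs (0, 0, 1, 4), free (2, 2, 1, 6)); after release of (2, 3, 3, 1) the pool is (4, 5, 4, 7)
  run T_i (needs (3, 2, 1, 2), free (4, 5, 4, 7)); after release of (0, 0, 1, 1) the pool is (4, 5, 5, 8)


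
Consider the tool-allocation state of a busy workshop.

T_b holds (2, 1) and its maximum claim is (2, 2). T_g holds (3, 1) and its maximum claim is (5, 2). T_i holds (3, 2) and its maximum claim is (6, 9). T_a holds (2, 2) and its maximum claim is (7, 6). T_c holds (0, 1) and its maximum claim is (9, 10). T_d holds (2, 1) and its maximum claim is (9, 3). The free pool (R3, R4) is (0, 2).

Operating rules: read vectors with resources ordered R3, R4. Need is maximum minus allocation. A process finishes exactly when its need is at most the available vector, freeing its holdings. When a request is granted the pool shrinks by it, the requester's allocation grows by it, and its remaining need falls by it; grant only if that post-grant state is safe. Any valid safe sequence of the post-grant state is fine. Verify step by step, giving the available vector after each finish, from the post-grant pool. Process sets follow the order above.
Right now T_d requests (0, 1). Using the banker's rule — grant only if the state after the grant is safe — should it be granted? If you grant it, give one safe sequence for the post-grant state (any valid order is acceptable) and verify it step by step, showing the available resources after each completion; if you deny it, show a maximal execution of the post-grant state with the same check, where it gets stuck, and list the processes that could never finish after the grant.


DENY: after the grant no complete ordering would exist.
Key observation: after T_b, T_g the pool peaks at (5, 3), and each blocked process is short somewhere: T_i on R4; T_a on R4; T_c on R3, R4; T_d on R3.
After a pretend grant, a maximal execution: T_b, T_g — then nothing else fits. Check, step by step:
  pool = (0, 1)
  run T_b (needs (0, 1), free (0, 1)); after release of (2, 1) the pool is (2, 2)
  run T_g (needs (2, 1), free (2, 2)); after release of (3, 1) the pool is (5, 3)
  T_i still needs (3, 7) but only (5, 3) is free — short on R4
  T_a still needs (5, 4) but only (5, 3) is free — short on R4
  T_c still needs (9, 9) but only (5, 3) is free — short on R3 and R4
  T_d still needs (7, 1) but only (5, 3) is free — short on R3
Had the request been granted, T_i, T_a, T_c and T_d could never finish.


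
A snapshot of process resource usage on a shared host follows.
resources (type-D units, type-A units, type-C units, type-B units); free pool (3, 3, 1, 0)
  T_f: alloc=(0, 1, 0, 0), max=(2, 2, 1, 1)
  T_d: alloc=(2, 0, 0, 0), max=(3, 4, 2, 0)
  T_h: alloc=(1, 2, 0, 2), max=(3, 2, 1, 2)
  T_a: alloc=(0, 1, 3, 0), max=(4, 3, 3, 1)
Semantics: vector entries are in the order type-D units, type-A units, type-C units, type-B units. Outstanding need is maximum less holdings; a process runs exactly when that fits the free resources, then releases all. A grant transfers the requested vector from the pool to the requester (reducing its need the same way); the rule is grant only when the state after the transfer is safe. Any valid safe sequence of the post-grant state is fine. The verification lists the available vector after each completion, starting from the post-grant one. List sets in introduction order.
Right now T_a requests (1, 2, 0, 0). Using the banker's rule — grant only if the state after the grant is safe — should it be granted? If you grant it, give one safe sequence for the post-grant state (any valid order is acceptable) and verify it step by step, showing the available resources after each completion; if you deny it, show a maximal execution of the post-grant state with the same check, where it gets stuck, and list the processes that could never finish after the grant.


GRANT — the state after the grant stays safe, e.g. via T_h, T_a, T_d, T_f.
Key observation: the grant leaves (2, 1, 1, 0) free — enough for T_h, whose release restarts the cascade.
Check on the post-grant state, step by step:
  pool = (2, 1, 1, 0)
  T_h needs (2, 0, 1, 0) <= (2, 1, 1, 0) -> finishes; pool += (1, 2, 0, 2) = (3, 3, 1, 2)
  T_a needs (3, 0, 0, 1) <= (3, 3, 1, 2) -> finishes; pool += (1, 3, 3, 0) = (4, 6, 4, 2)
  T_d needs (1, 4, 2, 0) <= (4, 6, 4, 2) -> finishes; pool += (2, 0, 0, 0) = (6, 6, 4, 2)
  T_f needs (2, 1, 1, 1) <= (6, 6, 4, 2) -> finishes; pool += (0, 1, 0, 0) = (6, 7, 4, 2)


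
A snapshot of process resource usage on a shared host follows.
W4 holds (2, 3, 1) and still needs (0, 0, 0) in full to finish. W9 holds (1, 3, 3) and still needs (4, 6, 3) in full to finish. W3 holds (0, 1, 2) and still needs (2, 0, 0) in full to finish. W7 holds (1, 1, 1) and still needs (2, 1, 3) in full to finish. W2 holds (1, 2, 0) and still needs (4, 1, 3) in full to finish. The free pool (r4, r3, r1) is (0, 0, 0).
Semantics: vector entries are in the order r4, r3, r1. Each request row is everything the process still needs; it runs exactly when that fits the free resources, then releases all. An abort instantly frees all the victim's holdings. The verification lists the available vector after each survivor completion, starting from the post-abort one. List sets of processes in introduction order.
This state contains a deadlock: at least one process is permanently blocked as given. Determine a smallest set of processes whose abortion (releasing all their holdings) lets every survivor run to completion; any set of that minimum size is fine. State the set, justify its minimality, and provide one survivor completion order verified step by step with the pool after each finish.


The answer: abort W2.
Key observation: W9 could never have finished before the abort; with (1, 2, 0) returned by W2, it fits at step 4.
No smaller set exists: with zero aborts the deadlock remains.
The survivors complete as W4, W3, W7, W9. Step-by-step check (starting from the post-abort pool):
  pool = (1, 2, 0)
  run W4 (needs (0, 0, 0), free (1, 2, 0)); after release of (2, 3, 1) the pool is (3, 5, 1)
  run W3 (needs (2, 0, 0), free (3, 5, 1)); after release of (0, 1, 2) the pool is (3, 6, 3)
  run W7 (needs (2, 1, 3), free (3, 6, 3)); after release of (1, 1, 1) the pool is (4, 7, 4)
  run W9 (needs (4, 6, 3), free (4, 7, 4)); after release of (1, 3, 3) the pool is (5, 10, 7)


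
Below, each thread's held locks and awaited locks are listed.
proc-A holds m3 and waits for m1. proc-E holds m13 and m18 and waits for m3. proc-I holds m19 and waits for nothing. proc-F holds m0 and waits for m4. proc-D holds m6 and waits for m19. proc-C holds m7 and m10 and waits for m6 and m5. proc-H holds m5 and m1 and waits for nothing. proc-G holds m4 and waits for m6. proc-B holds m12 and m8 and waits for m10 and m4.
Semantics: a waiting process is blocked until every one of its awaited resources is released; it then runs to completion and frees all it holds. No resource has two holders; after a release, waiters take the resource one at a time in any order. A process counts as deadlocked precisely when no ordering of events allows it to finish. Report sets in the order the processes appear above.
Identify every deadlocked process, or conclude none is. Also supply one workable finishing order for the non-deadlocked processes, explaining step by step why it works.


The deadlocked set is empty.
Key observation: all waits point, directly or indirectly, at processes that can finish, so nothing is permanently blocked.
The rest can finish in the order proc-I, proc-H, proc-D, proc-C, proc-A, proc-G, proc-B, proc-F, proc-E.
Step-by-step check:
  proc-I waits on nothing -> runs at once and releases m19
  proc-H waits on nothing -> runs at once and releases m5 and m1
  proc-D: everything it awaited (m19) is free; runs, freeing m6
  proc-C: everything it awaited (m6 and m5) is free; runs, freeing m7 and m10
  proc-A: everything it awaited (m1) is free; runs, freeing m3
  proc-G: everything it awaited (m6) is free; runs, freeing m4
  proc-B: everything it awaited (m10 and m4) is free; runs, freeing m12 and m8
  proc-F: everything it awaited (m4) is free; runs, freeing m0
  proc-E: everything it awaited (m3) is free; runs, freeing m13 and m18


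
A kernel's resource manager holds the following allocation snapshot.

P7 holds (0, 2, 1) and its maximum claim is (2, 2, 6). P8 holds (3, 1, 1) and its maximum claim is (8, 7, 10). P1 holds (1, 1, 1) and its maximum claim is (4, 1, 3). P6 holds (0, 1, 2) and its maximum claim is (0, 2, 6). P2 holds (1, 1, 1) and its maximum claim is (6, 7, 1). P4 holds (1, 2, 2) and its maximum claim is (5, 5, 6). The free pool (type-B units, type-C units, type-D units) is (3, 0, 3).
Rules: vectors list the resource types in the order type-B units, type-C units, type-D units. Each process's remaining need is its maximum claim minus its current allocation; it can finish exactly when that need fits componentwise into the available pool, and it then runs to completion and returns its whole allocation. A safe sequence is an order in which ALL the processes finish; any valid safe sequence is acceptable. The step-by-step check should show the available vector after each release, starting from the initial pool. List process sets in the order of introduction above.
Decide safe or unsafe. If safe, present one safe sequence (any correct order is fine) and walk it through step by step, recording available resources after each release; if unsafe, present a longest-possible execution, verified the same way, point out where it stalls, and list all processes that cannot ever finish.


SAFE. One safe sequence: P1, P6, P7, P4, P8, P2.
Key observation: at P1 the run first touches a limit — (3, 0, 2) against (3, 0, 3), exact on a resource it actually requests.
Verifying each step:
  pool = (3, 0, 3)
  run P1 (needs (3, 0, 2), free (3, 0, 3)); after release of (1, 1, 1) the pool is (4, 1, 4)
  run P6 (needs (0, 1, 4), free (4, 1, 4)); after release of (0, 1, 2) the pool is (4, 2, 6)
  run P7 (needs (2, 0, 5), free (4, 2, 6)); after release of (0, 2, 1) the pool is (4, 4, 7)
  run P4 (needs (4, 3, 4), free (4, 4, 7)); after release of (1, 2, 2) the pool is (5, 6, 9)
  run P8 (needs (5, 6, 9), free (5, 6, 9)); after release of (3, 1, 1) the pool is (8, 7, 10)
  run P2 (needs (5, 6, 0), free (8, 7, 10)); after release of (1, 1, 1) the pool is (9, 8, 11)


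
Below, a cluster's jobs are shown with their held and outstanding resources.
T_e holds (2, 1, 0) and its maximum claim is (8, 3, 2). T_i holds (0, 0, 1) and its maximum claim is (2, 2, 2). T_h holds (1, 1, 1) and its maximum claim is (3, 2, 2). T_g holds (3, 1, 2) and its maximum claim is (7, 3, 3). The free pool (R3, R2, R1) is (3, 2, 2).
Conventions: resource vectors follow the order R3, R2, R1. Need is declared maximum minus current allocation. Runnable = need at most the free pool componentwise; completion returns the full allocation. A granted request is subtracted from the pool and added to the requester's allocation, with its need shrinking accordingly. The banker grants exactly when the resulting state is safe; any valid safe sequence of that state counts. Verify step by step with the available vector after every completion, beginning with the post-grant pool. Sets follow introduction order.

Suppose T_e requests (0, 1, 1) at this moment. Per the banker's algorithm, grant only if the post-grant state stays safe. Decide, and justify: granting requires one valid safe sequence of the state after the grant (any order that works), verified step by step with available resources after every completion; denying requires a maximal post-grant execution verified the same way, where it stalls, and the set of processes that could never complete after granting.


GRANT: granting preserves safety; a valid post-grant sequence is T_h, T_i, T_g, T_e.
Key observation: even at the reduced pool (3, 1, 1), T_h fits immediately, so safety survives the grant.
Step-by-step check of the post-grant state:
  pool = (3, 1, 1)
  run T_h (needs (2, 1, 1), free (3, 1, 1)); after release of (1, 1, 1) the pool is (4, 2, 2)
  run T_i (needs (2, 2, 1), free (4, 2, 2)); after release of (0, 0, 1) the pool is (4, 2, 3)
  run T_g (needs (4, 2, 1), free (4, 2, 3)); after release of (3, 1, 2) the pool is (7, 3, 5)
  run T_e (needs (6, 1, 1), free (7, 3, 5)); after release of (2, 2, 1) the pool is (9, 5, 6)


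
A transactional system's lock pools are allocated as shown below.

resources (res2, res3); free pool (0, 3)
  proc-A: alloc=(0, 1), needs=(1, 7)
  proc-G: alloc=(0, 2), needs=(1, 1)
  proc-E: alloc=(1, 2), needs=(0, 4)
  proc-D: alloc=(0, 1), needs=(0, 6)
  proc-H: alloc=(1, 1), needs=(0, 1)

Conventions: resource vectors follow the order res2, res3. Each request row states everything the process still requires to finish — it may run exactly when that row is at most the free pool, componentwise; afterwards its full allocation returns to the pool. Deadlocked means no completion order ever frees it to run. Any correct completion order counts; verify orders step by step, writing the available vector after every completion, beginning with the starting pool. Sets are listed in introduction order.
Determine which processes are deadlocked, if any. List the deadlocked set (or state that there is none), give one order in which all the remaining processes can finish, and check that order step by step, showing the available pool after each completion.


The deadlocked set is empty.
Key observation: proc-H leads a chain of completions in which each release enables another process.
A valid finishing order for the others: proc-H, proc-E, proc-G, proc-D, proc-A. Step-by-step check:
  pool = (0, 3)
  proc-H: need (0, 1) fits (0, 3); releases (1, 1), pool now (1, 4)
  proc-E: need (0, 4) fits (1, 4); releases (1, 2), pool now (2, 6)
  proc-G: need (1, 1) fits (2, 6); releases (0, 2), pool now (2, 8)
  proc-D: need (0, 6) fits (2, 8); releases (0, 1), pool now (2, 9)
  proc-A: need (1, 7) fits (2, 9); releases (0, 1), pool now (2, 10)


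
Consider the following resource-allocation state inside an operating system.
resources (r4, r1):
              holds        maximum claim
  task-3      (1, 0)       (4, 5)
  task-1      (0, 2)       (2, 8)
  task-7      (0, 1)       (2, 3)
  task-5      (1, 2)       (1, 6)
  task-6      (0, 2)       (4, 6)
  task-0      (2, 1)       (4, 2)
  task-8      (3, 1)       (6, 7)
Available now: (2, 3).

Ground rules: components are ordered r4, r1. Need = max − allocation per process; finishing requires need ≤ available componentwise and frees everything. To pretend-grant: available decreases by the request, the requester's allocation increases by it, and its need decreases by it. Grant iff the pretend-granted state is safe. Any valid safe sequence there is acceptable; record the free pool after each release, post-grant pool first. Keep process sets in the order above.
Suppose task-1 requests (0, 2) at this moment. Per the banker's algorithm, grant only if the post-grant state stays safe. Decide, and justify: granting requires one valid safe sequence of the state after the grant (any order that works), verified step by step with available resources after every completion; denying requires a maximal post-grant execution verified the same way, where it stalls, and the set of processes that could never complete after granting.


DENY. Granting would leave the state unsafe.
Key observation: the pool after task-0, task-7 is (4, 3); every surviving request exceeds it in r1, so progress ends there.
After a pretend grant, a maximal execution: task-0, task-7 — then nothing else fits. Walking it through:
  pool = (2, 1)
  run task-0 (needs (2, 1), free (2, 1)); after release of (2, 1) the pool is (4, 2)
  run task-7 (needs (2, 2), free (4, 2)); after release of (0, 1) the pool is (4, 3)
  task-3 still needs (3, 5) but only (4, 3) is free — short on r1
  task-1 still needs (2, 4) but only (4, 3) is free — short on r1
  task-5 still needs (0, 4) but only (4, 3) is free — short on r1
  task-6 still needs (4, 4) but only (4, 3) is free — short on r1
  task-8 still needs (3, 6) but only (4, 3) is free — short on r1
Post-grant, the permanently blocked set is task-3, task-1, task-5, task-6 and task-8.


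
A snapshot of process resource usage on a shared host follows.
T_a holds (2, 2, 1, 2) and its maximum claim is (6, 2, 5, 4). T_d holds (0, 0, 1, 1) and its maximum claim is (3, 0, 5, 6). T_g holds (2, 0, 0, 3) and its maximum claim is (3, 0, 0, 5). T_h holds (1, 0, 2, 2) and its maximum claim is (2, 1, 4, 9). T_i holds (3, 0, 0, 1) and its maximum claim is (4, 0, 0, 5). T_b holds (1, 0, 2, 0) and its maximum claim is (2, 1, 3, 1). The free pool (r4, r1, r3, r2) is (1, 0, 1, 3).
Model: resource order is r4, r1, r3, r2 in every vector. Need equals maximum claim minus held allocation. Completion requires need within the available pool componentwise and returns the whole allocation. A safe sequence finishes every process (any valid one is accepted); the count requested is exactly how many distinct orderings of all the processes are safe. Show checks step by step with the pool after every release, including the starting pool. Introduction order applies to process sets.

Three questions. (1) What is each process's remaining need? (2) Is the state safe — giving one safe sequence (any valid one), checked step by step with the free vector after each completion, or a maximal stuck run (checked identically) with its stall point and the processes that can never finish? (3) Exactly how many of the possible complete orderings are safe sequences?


(1) Remaining need (order r4, r1, r3, r2):
  T_a: (4, 0, 4, 2)
  T_d: (3, 0, 4, 5)
  T_g: (1, 0, 0, 2)
  T_h: (1, 1, 2, 7)
  T_i: (1, 0, 0, 4)
  T_b: (1, 1, 1, 1)
(2) The state is UNSAFE.
Key observation: after T_g, T_i the pool peaks at (6, 0, 1, 7), and each blocked process is short somewhere: T_a on r3; T_d on r3; T_h on r1, r3; T_b on r1.
The run T_g, T_i cannot be extended any further. Check, step by step:
  pool = (1, 0, 1, 3)
  T_g needs (1, 0, 0, 2) <= (1, 0, 1, 3) -> finishes; pool += (2, 0, 0, 3) = (3, 0, 1, 6)
  T_i needs (1, 0, 0, 4) <= (3, 0, 1, 6) -> finishes; pool += (3, 0, 0, 1) = (6, 0, 1, 7)
  blocked: T_a wants (4, 0, 4, 2), pool (6, 0, 1, 7) — not enough r3
  blocked: T_d wants (3, 0, 4, 5), pool (6, 0, 1, 7) — not enough r3
  blocked: T_h wants (1, 1, 2, 7), pool (6, 0, 1, 7) — not enough r1 and r3
  blocked: T_b wants (1, 1, 1, 1), pool (6, 0, 1, 7) — not enough r1
Permanently blocked: T_a, T_d, T_h and T_b.
(3) Precisely 0 of the possible complete orderings are safe sequences.


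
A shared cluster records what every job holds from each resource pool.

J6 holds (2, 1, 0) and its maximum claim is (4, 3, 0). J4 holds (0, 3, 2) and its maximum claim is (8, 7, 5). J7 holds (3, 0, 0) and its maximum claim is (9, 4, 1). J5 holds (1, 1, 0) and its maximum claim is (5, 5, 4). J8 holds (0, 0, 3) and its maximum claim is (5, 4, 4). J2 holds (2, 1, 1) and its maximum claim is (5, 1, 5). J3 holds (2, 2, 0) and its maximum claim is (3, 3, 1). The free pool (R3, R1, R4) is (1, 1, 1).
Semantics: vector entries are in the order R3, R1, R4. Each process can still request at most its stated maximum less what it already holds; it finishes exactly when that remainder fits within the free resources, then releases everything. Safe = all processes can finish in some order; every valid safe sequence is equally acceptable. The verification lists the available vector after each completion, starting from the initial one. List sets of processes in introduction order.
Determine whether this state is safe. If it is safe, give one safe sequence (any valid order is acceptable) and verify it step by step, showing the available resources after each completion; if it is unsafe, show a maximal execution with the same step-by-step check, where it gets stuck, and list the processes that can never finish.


SAFE — a valid safe sequence is J3, J6, J8, J5, J7, J2, J4.
Key observation: reading the order forward, J3 is the first process whose need (1, 1, 1) meets the free pool (1, 1, 1) exactly on a resource it requests.
Check, step by step:
  pool = (1, 1, 1)
  J3 needs (1, 1, 1) <= (1, 1, 1) -> finishes; pool += (2, 2, 0) = (3, 3, 1)
  J6 needs (2, 2, 0) <= (3, 3, 1) -> finishes; pool += (2, 1, 0) = (5, 4, 1)
  J8 needs (5, 4, 1) <= (5, 4, 1) -> finishes; pool += (0, 0, 3) = (5, 4, 4)
  J5 needs (4, 4, 4) <= (5, 4, 4) -> finishes; pool += (1, 1, 0) = (6, 5, 4)
  J7 needs (6, 4, 1) <= (6, 5, 4) -> finishes; pool += (3, 0, 0) = (9, 5, 4)
  J2 needs (3, 0, 4) <= (9, 5, 4) -> finishes; pool += (2, 1, 1) = (11, 6, 5)
  J4 needs (8, 4, 3) <= (11, 6, 5) -> finishes; pool += (0, 3, 2) = (11, 9, 7)


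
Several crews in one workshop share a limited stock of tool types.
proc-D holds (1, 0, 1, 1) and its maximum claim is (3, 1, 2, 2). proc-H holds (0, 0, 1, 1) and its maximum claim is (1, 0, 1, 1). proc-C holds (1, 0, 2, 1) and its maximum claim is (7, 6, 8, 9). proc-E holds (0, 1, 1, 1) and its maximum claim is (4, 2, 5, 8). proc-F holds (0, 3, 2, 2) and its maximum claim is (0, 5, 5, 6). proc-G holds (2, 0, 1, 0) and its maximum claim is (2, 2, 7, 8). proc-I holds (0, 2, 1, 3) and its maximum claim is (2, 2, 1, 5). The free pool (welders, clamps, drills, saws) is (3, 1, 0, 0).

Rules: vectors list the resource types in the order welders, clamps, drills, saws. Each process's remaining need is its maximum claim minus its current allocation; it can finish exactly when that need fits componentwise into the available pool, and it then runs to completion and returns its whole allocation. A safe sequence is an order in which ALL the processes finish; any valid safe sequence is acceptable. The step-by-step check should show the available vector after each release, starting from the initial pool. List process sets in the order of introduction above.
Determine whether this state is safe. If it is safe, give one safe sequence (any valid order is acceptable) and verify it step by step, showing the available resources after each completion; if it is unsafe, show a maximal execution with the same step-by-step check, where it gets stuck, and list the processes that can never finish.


SAFE — a valid safe sequence is proc-H, proc-D, proc-I, proc-F, proc-E, proc-G, proc-C.
Key observation: the order's first zero-slack moment is proc-D ((2, 1, 1, 1) needed, (3, 1, 1, 1) free — a requested resource with nothing to spare).
Check, step by step:
  pool = (3, 1, 0, 0)
  run proc-H (needs (1, 0, 0, 0), free (3, 1, 0, 0)); after release of (0, 0, 1, 1) the pool is (3, 1, 1, 1)
  run proc-D (needs (2, 1, 1, 1), free (3, 1, 1, 1)); after release of (1, 0, 1, 1) the pool is (4, 1, 2, 2)
  run proc-I (needs (2, 0, 0, 2), free (4, 1, 2, 2)); after release of (0, 2, 1, 3) the pool is (4, 3, 3, 5)
  run proc-F (needs (0, 2, 3, 4), free (4, 3, 3, 5)); after release of (0, 3, 2, 2) the pool is (4, 6, 5, 7)
  run proc-E (needs (4, 1, 4, 7), free (4, 6, 5, 7)); after release of (0, 1, 1, 1) the pool is (4, 7, 6, 8)
  run proc-G (needs (0, 2, 6, 8), free (4, 7, 6, 8)); after release of (2, 0, 1, 0) the pool is (6, 7, 7, 8)
  run proc-C (needs (6, 6, 6, 8), free (6, 7, 7, 8)); after release of (1, 0, 2, 1) the pool is (7, 7, 9, 9)


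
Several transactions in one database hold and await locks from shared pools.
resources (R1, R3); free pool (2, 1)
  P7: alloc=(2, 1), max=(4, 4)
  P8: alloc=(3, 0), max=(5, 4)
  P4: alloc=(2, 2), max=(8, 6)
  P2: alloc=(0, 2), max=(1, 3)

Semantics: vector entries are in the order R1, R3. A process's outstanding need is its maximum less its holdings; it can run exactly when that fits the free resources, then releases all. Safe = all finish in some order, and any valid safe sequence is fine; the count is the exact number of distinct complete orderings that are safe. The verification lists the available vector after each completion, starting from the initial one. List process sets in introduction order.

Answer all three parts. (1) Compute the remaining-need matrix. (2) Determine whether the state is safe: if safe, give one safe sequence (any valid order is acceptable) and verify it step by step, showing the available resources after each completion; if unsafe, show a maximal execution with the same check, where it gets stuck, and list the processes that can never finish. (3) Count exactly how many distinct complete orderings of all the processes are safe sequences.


(1) Need matrix, components ordered R1, R3:
  P7: (2, 3)
  P8: (2, 4)
  P4: (6, 4)
  P2: (1, 1)
(2) SAFE. One safe sequence: P2, P7, P8, P4.
Key observation: at P2 the run first touches a limit — (1, 1) against (2, 1), exact on a resource it actually requests.
Check, step by step:
  pool = (2, 1)
  run P2 (needs (1, 1), free (2, 1)); after release of (0, 2) the pool is (2, 3)
  run P7 (needs (2, 3), free (2, 3)); after release of (2, 1) the pool is (4, 4)
  run P8 (needs (2, 4), free (4, 4)); after release of (3, 0) the pool is (7, 4)
  run P4 (needs (6, 4), free (7, 4)); after release of (2, 2) the pool is (9, 6)
(3) Precisely 1 of the possible complete orderings is a safe sequence.


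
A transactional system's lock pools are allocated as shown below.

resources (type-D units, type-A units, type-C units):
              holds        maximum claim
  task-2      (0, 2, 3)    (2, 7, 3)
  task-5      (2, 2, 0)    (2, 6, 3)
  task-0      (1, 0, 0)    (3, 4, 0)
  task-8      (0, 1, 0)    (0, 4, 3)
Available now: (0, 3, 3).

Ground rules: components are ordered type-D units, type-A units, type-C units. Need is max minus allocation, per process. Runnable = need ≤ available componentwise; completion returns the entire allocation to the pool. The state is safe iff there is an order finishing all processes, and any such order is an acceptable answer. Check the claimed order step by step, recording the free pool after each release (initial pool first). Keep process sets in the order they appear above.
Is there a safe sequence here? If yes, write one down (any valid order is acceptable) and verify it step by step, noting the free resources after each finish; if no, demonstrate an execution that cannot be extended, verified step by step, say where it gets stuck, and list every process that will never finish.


SAFE — a valid safe sequence is task-8, task-5, task-0, task-2.
Key observation: reading the order forward, task-8 is the first process whose need (0, 3, 3) meets the free pool (0, 3, 3) exactly on a resource it requests.
Walking it through:
  pool = (0, 3, 3)
  task-8 needs (0, 3, 3) <= (0, 3, 3) -> finishes; pool += (0, 1, 0) = (0, 4, 3)
  task-5 needs (0, 4, 3) <= (0, 4, 3) -> finishes; pool += (2, 2, 0) = (2, 6, 3)
  task-0 needs (2, 4, 0) <= (2, 6, 3) -> finishes; pool += (1, 0, 0) = (3, 6, 3)
  task-2 needs (2, 5, 0) <= (3, 6, 3) -> finishes; pool += (0, 2, 3) = (3, 8, 6)


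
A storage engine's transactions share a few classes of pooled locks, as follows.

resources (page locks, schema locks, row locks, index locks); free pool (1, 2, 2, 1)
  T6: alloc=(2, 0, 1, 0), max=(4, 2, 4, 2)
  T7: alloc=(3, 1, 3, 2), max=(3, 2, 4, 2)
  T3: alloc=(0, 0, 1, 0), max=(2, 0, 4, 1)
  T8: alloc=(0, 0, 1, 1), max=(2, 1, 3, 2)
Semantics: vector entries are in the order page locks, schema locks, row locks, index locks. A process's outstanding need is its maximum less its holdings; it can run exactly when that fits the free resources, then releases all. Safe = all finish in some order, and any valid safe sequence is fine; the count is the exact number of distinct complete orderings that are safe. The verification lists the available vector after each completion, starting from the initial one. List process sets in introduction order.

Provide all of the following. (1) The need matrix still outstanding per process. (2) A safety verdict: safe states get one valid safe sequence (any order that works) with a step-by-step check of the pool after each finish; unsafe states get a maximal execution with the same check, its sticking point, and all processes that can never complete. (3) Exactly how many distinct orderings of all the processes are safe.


(1) Remaining need (order page locks, schema locks, row locks, index locks):
  T6: (2, 2, 3, 2)
  T7: (0, 1, 1, 0)
  T3: (2, 0, 3, 1)
  T8: (2, 1, 2, 1)
(2) SAFE. One safe sequence: T7, T8, T6, T3.
Key observation: no step in this order meets a requested resource exactly; the smallest headroom is 1, first reached at T7 (need (0, 1, 1, 0), pool (1, 2, 2, 1)).
Verifying each step:
  pool = (1, 2, 2, 1)
  T7: need (0, 1, 1, 0) fits (1, 2, 2, 1); releases (3, 1, 3, 2), pool now (4, 3, 5, 3)
  T8: need (2, 1, 2, 1) fits (4, 3, 5, 3); releases (0, 0, 1, 1), pool now (4, 3, 6, 4)
  T6: need (2, 2, 3, 2) fits (4, 3, 6, 4); releases (2, 0, 1, 0), pool now (6, 3, 7, 4)
  T3: need (2, 0, 3, 1) fits (6, 3, 7, 4); releases (0, 0, 1, 0), pool now (6, 3, 8, 4)
(3) Exactly 6 of the possible complete orderings are safe sequences.


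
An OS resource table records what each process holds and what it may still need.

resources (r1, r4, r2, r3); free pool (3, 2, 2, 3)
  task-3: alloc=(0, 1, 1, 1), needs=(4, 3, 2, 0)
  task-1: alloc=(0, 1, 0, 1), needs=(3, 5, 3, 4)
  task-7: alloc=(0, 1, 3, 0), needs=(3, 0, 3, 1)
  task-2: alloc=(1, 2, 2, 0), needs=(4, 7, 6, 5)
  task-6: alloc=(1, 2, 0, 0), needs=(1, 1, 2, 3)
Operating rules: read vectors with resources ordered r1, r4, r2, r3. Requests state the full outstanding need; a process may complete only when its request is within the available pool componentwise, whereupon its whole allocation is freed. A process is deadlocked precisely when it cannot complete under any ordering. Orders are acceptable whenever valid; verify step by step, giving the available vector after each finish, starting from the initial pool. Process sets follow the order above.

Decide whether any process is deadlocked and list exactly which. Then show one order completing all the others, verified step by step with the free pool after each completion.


No process is deadlocked.
Key observation: task-6 can run right away; the returned allocation unlocks the remaining processes in turn.
One completion order for the rest: task-6, task-3, task-1, task-7, task-2. Check, step by step:
  pool = (3, 2, 2, 3)
  task-6: need (1, 1, 2, 3) fits (3, 2, 2, 3); releases (1, 2, 0, 0), pool now (4, 4, 2, 3)
  task-3: need (4, 3, 2, 0) fits (4, 4, 2, 3); releases (0, 1, 1, 1), pool now (4, 5, 3, 4)
  task-1: need (3, 5, 3, 4) fits (4, 5, 3, 4); releases (0, 1, 0, 1), pool now (4, 6, 3, 5)
  task-7: need (3, 0, 3, 1) fits (4, 6, 3, 5); releases (0, 1, 3, 0), pool now (4, 7, 6, 5)
  task-2: need (4, 7, 6, 5) fits (4, 7, 6, 5); releases (1, 2, 2, 0), pool now (5, 9, 8, 5)


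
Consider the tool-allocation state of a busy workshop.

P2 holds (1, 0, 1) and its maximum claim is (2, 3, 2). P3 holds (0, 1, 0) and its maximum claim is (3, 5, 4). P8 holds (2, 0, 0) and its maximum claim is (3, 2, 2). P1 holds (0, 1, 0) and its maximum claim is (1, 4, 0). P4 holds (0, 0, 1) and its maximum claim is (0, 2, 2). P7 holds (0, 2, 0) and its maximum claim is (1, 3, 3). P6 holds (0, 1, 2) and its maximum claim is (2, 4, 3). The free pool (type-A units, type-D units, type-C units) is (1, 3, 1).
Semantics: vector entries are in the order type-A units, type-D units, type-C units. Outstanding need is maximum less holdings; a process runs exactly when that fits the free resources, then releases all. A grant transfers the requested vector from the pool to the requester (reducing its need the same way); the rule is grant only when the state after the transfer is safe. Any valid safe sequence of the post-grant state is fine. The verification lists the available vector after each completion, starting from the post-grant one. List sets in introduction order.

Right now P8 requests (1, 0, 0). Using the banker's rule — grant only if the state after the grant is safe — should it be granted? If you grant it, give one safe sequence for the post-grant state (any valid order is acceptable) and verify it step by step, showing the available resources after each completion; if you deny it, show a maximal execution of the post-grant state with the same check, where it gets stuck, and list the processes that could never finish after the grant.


GRANT. The post-grant state is safe; one safe sequence: P4, P8, P2, P6, P1, P3, P7.
Key observation: post-grant, (0, 3, 1) remains, and an order beginning with P4 completes everyone.
Check on the post-grant state, step by step:
  pool = (0, 3, 1)
  run P4 (needs (0, 2, 1), free (0, 3, 1)); after release of (0, 0, 1) the pool is (0, 3, 2)
  run P8 (needs (0, 2, 2), free (0, 3, 2)); after release of (3, 0, 0) the pool is (3, 3, 2)
  run P2 (needs (1, 3, 1), free (3, 3, 2)); after release of (1, 0, 1) the pool is (4, 3, 3)
  run P6 (needs (2, 3, 1), free (4, 3, 3)); after release of (0, 1, 2) the pool is (4, 4, 5)
  run P1 (needs (1, 3, 0), free (4, 4, 5)); after release of (0, 1, 0) the pool is (4, 5, 5)
  run P3 (needs (3, 4, 4), free (4, 5, 5)); after release of (0, 1, 0) the pool is (4, 6, 5)
  run P7 (needs (1, 1, 3), free (4, 6, 5)); after release of (0, 2, 0) the pool is (4, 8, 5)


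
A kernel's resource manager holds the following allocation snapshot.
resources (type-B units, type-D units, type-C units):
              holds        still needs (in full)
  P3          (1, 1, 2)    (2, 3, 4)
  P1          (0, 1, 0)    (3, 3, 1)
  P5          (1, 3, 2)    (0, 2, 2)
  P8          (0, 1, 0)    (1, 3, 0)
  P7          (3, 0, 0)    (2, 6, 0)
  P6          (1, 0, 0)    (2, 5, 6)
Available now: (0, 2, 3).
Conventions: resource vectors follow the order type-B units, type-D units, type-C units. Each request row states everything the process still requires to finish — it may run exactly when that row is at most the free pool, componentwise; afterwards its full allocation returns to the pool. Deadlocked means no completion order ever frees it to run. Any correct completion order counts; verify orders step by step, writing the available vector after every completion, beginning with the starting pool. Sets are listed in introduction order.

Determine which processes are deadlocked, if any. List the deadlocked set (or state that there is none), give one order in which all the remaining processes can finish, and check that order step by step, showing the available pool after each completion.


The deadlocked set is P3, P1, P7 and P6.
Key observation: the pool after P5, P8 is (1, 6, 5); every surviving request exceeds it in type-B units, so progress ends there.
The rest can finish in the order P5, P8. Step-by-step check:
  pool = (0, 2, 3)
  P5 needs (0, 2, 2) <= (0, 2, 3) -> finishes; pool += (1, 3, 2) = (1, 5, 5)
  P8 needs (1, 3, 0) <= (1, 5, 5) -> finishes; pool += (0, 1, 0) = (1, 6, 5)
The blocked processes can never fit:
  P3 cannot run: need (2, 3, 4) vs free (1, 6, 5) (insufficient type-B units)
  P1 cannot run: need (3, 3, 1) vs free (1, 6, 5) (insufficient type-B units)
  P7 cannot run: need (2, 6, 0) vs free (1, 6, 5) (insufficient type-B units)
  P6 cannot run: need (2, 5, 6) vs free (1, 6, 5) (insufficient type-B units and type-C units)


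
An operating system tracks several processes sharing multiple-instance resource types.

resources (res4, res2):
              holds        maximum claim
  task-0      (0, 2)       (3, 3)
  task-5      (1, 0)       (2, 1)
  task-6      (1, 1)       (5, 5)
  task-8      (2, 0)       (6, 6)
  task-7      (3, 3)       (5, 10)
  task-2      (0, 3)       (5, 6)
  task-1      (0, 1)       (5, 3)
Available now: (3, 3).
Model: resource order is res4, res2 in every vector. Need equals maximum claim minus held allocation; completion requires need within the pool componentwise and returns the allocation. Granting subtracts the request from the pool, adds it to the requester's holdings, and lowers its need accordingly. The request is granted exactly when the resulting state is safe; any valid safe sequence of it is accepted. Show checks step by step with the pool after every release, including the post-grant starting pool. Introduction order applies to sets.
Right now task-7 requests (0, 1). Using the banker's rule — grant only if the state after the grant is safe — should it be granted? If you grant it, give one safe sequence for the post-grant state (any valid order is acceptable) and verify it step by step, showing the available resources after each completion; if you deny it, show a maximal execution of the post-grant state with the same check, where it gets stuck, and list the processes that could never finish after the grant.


GRANT — the state after the grant stays safe, e.g. via task-0, task-5, task-6, task-2, task-1, task-7, task-8.
Key observation: the grant leaves (3, 2) free — enough for task-0, whose release restarts the cascade.
Step-by-step check of the post-grant state:
  pool = (3, 2)
  task-0 needs (3, 1) <= (3, 2) -> finishes; pool += (0, 2) = (3, 4)
  task-5 needs (1, 1) <= (3, 4) -> finishes; pool += (1, 0) = (4, 4)
  task-6 needs (4, 4) <= (4, 4) -> finishes; pool += (1, 1) = (5, 5)
  task-2 needs (5, 3) <= (5, 5) -> finishes; pool += (0, 3) = (5, 8)
  task-1 needs (5, 2) <= (5, 8) -> finishes; pool += (0, 1) = (5, 9)
  task-7 needs (2, 6) <= (5, 9) -> finishes; pool += (3, 4) = (8, 13)
  task-8 needs (4, 6) <= (8, 13) -> finishes; pool += (2, 0) = (10, 13)


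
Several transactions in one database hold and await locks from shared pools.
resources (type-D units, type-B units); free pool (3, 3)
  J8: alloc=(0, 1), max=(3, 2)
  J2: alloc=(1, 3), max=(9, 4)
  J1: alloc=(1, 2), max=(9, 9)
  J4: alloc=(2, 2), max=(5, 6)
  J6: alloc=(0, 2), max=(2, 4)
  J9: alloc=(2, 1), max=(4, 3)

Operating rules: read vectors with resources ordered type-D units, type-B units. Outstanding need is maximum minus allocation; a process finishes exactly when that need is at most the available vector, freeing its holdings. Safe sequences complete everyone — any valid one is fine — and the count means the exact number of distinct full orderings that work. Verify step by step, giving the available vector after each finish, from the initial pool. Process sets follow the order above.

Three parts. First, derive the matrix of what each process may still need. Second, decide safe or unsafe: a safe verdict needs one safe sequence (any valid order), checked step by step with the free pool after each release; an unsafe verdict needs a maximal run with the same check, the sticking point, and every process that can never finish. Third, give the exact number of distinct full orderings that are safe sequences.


(1) Need matrix, components ordered type-D units, type-B units:
  J8: (3, 1)
  J2: (8, 1)
  J1: (8, 7)
  J4: (3, 4)
  J6: (2, 2)
  J9: (2, 2)
(2) UNSAFE.
Key observation: no order helps: past J6, J8, J9, J4, the free pool tops out at (7, 9), below what each blocked process needs in type-D units.
Going as far as possible: J6, J8, J9, J4; after that, nothing fits. Step-by-step check:
  pool = (3, 3)
  run J6 (needs (2, 2), free (3, 3)); after release of (0, 2) the pool is (3, 5)
  run J8 (needs (3, 1), free (3, 5)); after release of (0, 1) the pool is (3, 6)
  run J9 (needs (2, 2), free (3, 6)); after release of (2, 1) the pool is (5, 7)
  run J4 (needs (3, 4), free (5, 7)); after release of (2, 2) the pool is (7, 9)
  blocked: J2 wants (8, 1), pool (7, 9) — not enough type-D units
  blocked: J1 wants (8, 7), pool (7, 9) — not enough type-D units
Never able to finish: J2 and J1.
(3) The exact count: 0 of the possible complete orderings are safe sequences.
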